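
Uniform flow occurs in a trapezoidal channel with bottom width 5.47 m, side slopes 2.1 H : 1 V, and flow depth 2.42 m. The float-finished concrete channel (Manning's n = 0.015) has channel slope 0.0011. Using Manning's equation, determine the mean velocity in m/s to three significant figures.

A = (b + z·y)·y = (5.47 + 2.1×2.42)×2.42 = 25.54 m²
P = b + 2y√(1+z²) = 5.47 + 2×2.42×√(1+2.1²) = 16.73 m
R = A/P = 25.54/16.73 = 1.527 m
Q = (1/n)·A·R^(2/3)·S^(1/2) = (1/0.015) × 25.54 × 1.527^(2/3) × 0.0011^(1/2) = 74.86 m³/s
V = Q/A = 74.86/25.54 = 2.931 m/s

2.93 m/s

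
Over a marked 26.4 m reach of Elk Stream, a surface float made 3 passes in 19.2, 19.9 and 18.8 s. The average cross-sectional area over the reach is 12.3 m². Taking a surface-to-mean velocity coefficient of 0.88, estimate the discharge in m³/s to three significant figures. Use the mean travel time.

t̄ = (19.2 + 19.9 + 18.8) / 3 = 19.3 s
v_surface = L / t̄ = 26.4 / 19.3 = 1.368 m/s
v_mean = 0.88 × 1.368 = 1.204 m/s
Q = A × v_mean = 12.3 × 1.204 = 14.81 m³/s

14.8 m³/s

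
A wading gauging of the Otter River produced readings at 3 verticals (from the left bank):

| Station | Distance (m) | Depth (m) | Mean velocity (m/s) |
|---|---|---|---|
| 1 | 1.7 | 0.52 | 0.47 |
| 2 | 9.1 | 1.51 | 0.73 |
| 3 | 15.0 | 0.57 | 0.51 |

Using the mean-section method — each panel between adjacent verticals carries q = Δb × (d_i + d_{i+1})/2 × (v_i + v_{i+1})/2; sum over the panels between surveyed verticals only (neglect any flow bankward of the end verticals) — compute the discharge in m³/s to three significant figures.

8.31 m³/s

Panel 1-2: Δb = 7.4 m, d̄ = (0.52+1.51)/2 = 1.015, v̄ = (0.47+0.73)/2 = 0.6 → q = 7.4×1.015×0.6 = 4.507 m³/s
Panel 2-3: Δb = 5.9 m, d̄ = (1.51+0.57)/2 = 1.04, v̄ = (0.73+0.51)/2 = 0.62 → q = 5.9×1.04×0.62 = 3.804 m³/s
Q = Σ q = 8.311 m³/s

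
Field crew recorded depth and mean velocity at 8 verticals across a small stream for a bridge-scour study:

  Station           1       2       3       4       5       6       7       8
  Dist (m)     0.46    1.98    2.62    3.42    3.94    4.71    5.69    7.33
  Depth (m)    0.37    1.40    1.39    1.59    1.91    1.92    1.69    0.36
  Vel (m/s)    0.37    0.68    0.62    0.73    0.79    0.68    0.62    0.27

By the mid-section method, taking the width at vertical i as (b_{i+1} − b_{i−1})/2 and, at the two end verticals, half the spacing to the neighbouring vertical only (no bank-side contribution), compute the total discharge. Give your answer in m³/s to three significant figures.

w_1 = (1.98 − 0.46)/2 = 0.76 m; q_1 = 0.37 × 0.37 × 0.76 = 0.1040 m³/s
w_2 = (2.62 − 0.46)/2 = 1.08 m; q_2 = 0.68 × 1.40 × 1.08 = 1.028 m³/s
w_3 = (3.42 − 1.98)/2 = 0.72 m; q_3 = 0.62 × 1.39 × 0.72 = 0.6205 m³/s
w_4 = (3.94 − 2.62)/2 = 0.66 m; q_4 = 0.73 × 1.59 × 0.66 = 0.7661 m³/s
w_5 = (4.71 − 3.42)/2 = 0.645 m; q_5 = 0.79 × 1.91 × 0.645 = 0.9732 m³/s
w_6 = (5.69 − 3.94)/2 = 0.875 m; q_6 = 0.68 × 1.92 × 0.875 = 1.142 m³/s
w_7 = (7.33 − 4.71)/2 = 1.31 m; q_7 = 0.62 × 1.69 × 1.31 = 1.373 m³/s
w_8 = (7.33 − 5.69)/2 = 0.82 m; q_8 = 0.27 × 0.36 × 0.82 = 0.07970 m³/s
Q = Σ qᵢ = 6.087 m³/s

6.09 m³/s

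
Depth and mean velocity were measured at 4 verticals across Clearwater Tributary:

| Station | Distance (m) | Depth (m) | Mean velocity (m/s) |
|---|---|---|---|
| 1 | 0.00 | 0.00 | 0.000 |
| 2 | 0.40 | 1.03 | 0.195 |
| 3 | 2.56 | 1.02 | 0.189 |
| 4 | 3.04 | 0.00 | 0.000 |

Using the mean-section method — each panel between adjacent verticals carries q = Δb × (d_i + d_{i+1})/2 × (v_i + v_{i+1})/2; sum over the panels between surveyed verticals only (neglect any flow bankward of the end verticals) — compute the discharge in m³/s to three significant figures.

0.468 m³/s

Panel 1-2: Δb = 0.4 m, d̄ = (0.00+1.03)/2 = 0.515, v̄ = (0.000+0.195)/2 = 0.0975 → q = 0.4×0.515×0.0975 = 0.02009 m³/s
Panel 2-3: Δb = 2.16 m, d̄ = (1.03+1.02)/2 = 1.025, v̄ = (0.195+0.189)/2 = 0.192 → q = 2.16×1.025×0.192 = 0.4251 m³/s
Panel 3-4: Δb = 0.48 m, d̄ = (1.02+0.00)/2 = 0.51, v̄ = (0.189+0.000)/2 = 0.0945 → q = 0.48×0.51×0.0945 = 0.02313 m³/s
Q = Σ q = 0.4683 m³/s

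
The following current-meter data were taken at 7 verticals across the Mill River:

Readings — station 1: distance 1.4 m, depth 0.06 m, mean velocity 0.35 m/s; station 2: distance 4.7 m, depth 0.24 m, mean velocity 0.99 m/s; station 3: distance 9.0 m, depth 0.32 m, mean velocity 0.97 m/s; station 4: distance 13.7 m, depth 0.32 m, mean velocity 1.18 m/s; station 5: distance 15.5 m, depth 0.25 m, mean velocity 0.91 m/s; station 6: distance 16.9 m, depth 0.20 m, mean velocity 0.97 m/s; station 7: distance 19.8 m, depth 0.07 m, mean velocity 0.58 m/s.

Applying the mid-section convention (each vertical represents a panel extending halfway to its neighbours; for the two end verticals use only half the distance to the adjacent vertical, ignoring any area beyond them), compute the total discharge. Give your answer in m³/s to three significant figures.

w_1 = (4.7 − 1.4)/2 = 1.65 m; q_1 = 0.35 × 0.06 × 1.65 = 0.03465 m³/s
w_2 = (9.0 − 1.4)/2 = 3.8 m; q_2 = 0.99 × 0.24 × 3.8 = 0.9029 m³/s
w_3 = (13.7 − 4.7)/2 = 4.5 m; q_3 = 0.97 × 0.32 × 4.5 = 1.397 m³/s
w_4 = (15.5 − 9.0)/2 = 3.25 m; q_4 = 1.18 × 0.32 × 3.25 = 1.227 m³/s
w_5 = (16.9 − 13.7)/2 = 1.6 m; q_5 = 0.91 × 0.25 × 1.6 = 0.3640 m³/s
w_6 = (19.8 − 15.5)/2 = 2.15 m; q_6 = 0.97 × 0.20 × 2.15 = 0.4171 m³/s
w_7 = (19.8 − 16.9)/2 = 1.45 m; q_7 = 0.58 × 0.07 × 1.45 = 0.05887 m³/s
Q = Σ qᵢ = 4.402 m³/s

4.40 m³/s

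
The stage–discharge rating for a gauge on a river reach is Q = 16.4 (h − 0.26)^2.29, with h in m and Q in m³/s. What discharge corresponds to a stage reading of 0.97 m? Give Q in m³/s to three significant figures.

7.49 m³/s

Q = 16.4 × (0.97 − 0.26)^2.29 = 16.4 × 0.71^2.29 = 7.486 m³/s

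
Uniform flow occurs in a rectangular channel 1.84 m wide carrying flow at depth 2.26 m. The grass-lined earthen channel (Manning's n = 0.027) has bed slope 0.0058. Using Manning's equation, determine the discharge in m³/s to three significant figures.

A = b·y = 1.84 × 2.26 = 4.158 m²
P = b + 2y = 1.84 + 2×2.26 = 6.360 m
R = A/P = 4.158/6.360 = 0.6538 m
Q = (1/n)·A·R^(2/3)·S^(1/2) = (1/0.027) × 4.158 × 0.6538^(2/3) × 0.0058^(1/2) = 8.836 m³/s

8.84 m³/s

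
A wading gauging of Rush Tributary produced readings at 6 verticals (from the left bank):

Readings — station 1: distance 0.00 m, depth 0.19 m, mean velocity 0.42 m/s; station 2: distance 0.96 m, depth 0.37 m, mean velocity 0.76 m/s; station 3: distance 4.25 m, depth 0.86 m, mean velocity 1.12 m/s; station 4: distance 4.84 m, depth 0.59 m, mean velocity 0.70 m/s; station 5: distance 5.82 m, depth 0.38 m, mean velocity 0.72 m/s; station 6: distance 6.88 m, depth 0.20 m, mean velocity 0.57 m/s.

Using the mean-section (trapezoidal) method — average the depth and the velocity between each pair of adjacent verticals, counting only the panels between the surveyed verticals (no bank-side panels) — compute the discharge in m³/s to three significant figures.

2.99 m³/s

Panel 1-2: Δb = 0.96 m, d̄ = (0.19+0.37)/2 = 0.28, v̄ = (0.42+0.76)/2 = 0.59 → q = 0.96×0.28×0.59 = 0.1586 m³/s
Panel 2-3: Δb = 3.29 m, d̄ = (0.37+0.86)/2 = 0.615, v̄ = (0.76+1.12)/2 = 0.94 → q = 3.29×0.615×0.94 = 1.902 m³/s
Panel 3-4: Δb = 0.59 m, d̄ = (0.86+0.59)/2 = 0.725, v̄ = (1.12+0.70)/2 = 0.91 → q = 0.59×0.725×0.91 = 0.3893 m³/s
Panel 4-5: Δb = 0.98 m, d̄ = (0.59+0.38)/2 = 0.485, v̄ = (0.70+0.72)/2 = 0.71 → q = 0.98×0.485×0.71 = 0.3375 m³/s
Panel 5-6: Δb = 1.06 m, d̄ = (0.38+0.20)/2 = 0.29, v̄ = (0.72+0.57)/2 = 0.645 → q = 1.06×0.29×0.645 = 0.1983 m³/s
Q = Σ q = 2.986 m³/s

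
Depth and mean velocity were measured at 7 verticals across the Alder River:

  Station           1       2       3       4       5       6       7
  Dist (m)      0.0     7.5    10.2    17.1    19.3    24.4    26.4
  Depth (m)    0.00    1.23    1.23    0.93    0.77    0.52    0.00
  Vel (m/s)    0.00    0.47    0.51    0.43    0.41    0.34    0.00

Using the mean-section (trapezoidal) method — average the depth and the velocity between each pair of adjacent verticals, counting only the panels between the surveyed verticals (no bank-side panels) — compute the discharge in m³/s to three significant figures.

8.32 m³/s

Panel 1-2: Δb = 7.5 m, d̄ = (0.00+1.23)/2 = 0.615, v̄ = (0.00+0.47)/2 = 0.235 → q = 7.5×0.615×0.235 = 1.084 m³/s
Panel 2-3: Δb = 2.7 m, d̄ = (1.23+1.23)/2 = 1.23, v̄ = (0.47+0.51)/2 = 0.49 → q = 2.7×1.23×0.49 = 1.627 m³/s
Panel 3-4: Δb = 6.9 m, d̄ = (1.23+0.93)/2 = 1.08, v̄ = (0.51+0.43)/2 = 0.47 → q = 6.9×1.08×0.47 = 3.502 m³/s
Panel 4-5: Δb = 2.2 m, d̄ = (0.93+0.77)/2 = 0.85, v̄ = (0.43+0.41)/2 = 0.42 → q = 2.2×0.85×0.42 = 0.7854 m³/s
Panel 5-6: Δb = 5.1 m, d̄ = (0.77+0.52)/2 = 0.645, v̄ = (0.41+0.34)/2 = 0.375 → q = 5.1×0.645×0.375 = 1.234 m³/s
Panel 6-7: Δb = 2 m, d̄ = (0.52+0.00)/2 = 0.26, v̄ = (0.34+0.00)/2 = 0.17 → q = 2×0.26×0.17 = 0.08840 m³/s
Q = Σ q = 8.321 m³/s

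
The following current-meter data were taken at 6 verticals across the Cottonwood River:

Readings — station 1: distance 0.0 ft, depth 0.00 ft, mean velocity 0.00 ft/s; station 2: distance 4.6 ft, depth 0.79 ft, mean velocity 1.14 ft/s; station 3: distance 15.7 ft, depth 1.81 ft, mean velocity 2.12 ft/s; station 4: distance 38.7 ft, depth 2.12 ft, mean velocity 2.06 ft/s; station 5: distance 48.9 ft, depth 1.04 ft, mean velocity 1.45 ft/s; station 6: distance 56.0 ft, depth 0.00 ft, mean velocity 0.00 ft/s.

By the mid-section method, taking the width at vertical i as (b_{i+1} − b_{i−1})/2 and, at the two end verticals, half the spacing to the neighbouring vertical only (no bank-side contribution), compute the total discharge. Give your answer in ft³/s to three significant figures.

w_2 = (15.7 − 0.0)/2 = 7.85 ft; q_2 = 1.14 × 0.79 × 7.85 = 7.070 ft³/s
w_3 = (38.7 − 4.6)/2 = 17.05 ft; q_3 = 2.12 × 1.81 × 17.05 = 65.42 ft³/s
w_4 = (48.9 − 15.7)/2 = 16.6 ft; q_4 = 2.06 × 2.12 × 16.6 = 72.50 ft³/s
w_5 = (56.0 − 38.7)/2 = 8.65 ft; q_5 = 1.45 × 1.04 × 8.65 = 13.04 ft³/s
Stations 1, 6 contribute zero (depth or velocity is 0).
Q = Σ qᵢ = 158.0 ft³/s

158 ft³/s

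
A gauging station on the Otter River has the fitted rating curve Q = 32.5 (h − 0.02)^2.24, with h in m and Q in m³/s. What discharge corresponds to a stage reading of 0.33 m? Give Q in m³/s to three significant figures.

Q = 32.5 × (0.33 − 0.02)^2.24 = 32.5 × 0.31^2.24 = 2.358 m³/s

2.36 m³/s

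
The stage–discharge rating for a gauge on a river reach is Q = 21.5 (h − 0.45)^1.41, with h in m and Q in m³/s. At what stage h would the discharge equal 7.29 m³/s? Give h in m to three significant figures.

0.914 m

h − h₀ = (Q/C)^(1/b) = (7.29/21.5)^(1/1.41) = 0.4644 m
h = 0.45 + 0.4644 = 0.9144 m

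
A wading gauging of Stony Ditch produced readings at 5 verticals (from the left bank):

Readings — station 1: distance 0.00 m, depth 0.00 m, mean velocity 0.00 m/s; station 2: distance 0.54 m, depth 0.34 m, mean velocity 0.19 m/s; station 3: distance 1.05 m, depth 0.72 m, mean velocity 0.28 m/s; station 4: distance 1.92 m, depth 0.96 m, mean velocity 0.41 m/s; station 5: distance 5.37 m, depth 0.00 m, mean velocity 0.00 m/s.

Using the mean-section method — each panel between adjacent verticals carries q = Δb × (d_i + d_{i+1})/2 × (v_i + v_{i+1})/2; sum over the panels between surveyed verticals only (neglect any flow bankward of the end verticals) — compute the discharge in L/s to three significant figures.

Panel 1-2: Δb = 0.54 m, d̄ = (0.00+0.34)/2 = 0.17, v̄ = (0.00+0.19)/2 = 0.095 → q = 0.54×0.17×0.095 = 0.008721 m³/s
Panel 2-3: Δb = 0.51 m, d̄ = (0.34+0.72)/2 = 0.53, v̄ = (0.19+0.28)/2 = 0.235 → q = 0.51×0.53×0.235 = 0.06352 m³/s
Panel 3-4: Δb = 0.87 m, d̄ = (0.72+0.96)/2 = 0.84, v̄ = (0.28+0.41)/2 = 0.345 → q = 0.87×0.84×0.345 = 0.2521 m³/s
Panel 4-5: Δb = 3.45 m, d̄ = (0.96+0.00)/2 = 0.48, v̄ = (0.41+0.00)/2 = 0.205 → q = 3.45×0.48×0.205 = 0.3395 m³/s
Q = Σ q = 0.6638 m³/s
= 0.6638 × 1000 = 663.8 L/s

664 L/s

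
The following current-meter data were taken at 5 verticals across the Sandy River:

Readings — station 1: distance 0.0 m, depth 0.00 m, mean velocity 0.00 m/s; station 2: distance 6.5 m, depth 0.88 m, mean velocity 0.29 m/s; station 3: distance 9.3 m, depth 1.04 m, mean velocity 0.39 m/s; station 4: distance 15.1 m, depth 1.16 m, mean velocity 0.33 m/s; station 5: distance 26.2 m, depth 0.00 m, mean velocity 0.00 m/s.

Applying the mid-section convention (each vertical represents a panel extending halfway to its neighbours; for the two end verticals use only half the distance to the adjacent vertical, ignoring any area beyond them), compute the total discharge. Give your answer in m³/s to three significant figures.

6.17 m³/s

w_2 = (9.3 − 0.0)/2 = 4.65 m; q_2 = 0.29 × 0.88 × 4.65 = 1.187 m³/s
w_3 = (15.1 − 6.5)/2 = 4.3 m; q_3 = 0.39 × 1.04 × 4.3 = 1.744 m³/s
w_4 = (26.2 − 9.3)/2 = 8.45 m; q_4 = 0.33 × 1.16 × 8.45 = 3.235 m³/s
Stations 1, 5 contribute zero (depth or velocity is 0).
Q = Σ qᵢ = 6.165 m³/s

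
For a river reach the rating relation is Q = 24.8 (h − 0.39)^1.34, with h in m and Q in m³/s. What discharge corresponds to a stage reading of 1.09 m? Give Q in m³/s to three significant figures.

Q = 24.8 × (1.09 − 0.39)^1.34 = 24.8 × 0.7^1.34 = 15.38 m³/s

15.4 m³/s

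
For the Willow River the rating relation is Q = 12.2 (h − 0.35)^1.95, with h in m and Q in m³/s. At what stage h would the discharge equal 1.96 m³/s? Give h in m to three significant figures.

h − h₀ = (Q/C)^(1/b) = (1.96/12.2)^(1/1.95) = 0.3915 m
h = 0.35 + 0.3915 = 0.7415 m

0.742 m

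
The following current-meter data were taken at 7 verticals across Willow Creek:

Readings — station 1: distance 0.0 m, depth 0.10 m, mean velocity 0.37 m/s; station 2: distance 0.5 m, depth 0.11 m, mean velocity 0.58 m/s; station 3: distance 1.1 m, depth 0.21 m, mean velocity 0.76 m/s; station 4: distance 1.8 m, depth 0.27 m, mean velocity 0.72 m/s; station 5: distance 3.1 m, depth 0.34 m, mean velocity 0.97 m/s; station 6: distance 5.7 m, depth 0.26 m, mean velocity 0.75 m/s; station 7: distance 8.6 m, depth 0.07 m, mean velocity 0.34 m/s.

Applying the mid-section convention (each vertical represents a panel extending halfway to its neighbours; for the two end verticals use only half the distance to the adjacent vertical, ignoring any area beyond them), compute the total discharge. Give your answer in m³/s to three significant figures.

1.56 m³/s

w_1 = (0.5 − 0.0)/2 = 0.25 m; q_1 = 0.37 × 0.10 × 0.25 = 0.009250 m³/s
w_2 = (1.1 − 0.0)/2 = 0.55 m; q_2 = 0.58 × 0.11 × 0.55 = 0.03509 m³/s
w_3 = (1.8 − 0.5)/2 = 0.65 m; q_3 = 0.76 × 0.21 × 0.65 = 0.1037 m³/s
w_4 = (3.1 − 1.1)/2 = 1 m; q_4 = 0.72 × 0.27 × 1 = 0.1944 m³/s
w_5 = (5.7 − 1.8)/2 = 1.95 m; q_5 = 0.97 × 0.34 × 1.95 = 0.6431 m³/s
w_6 = (8.6 − 3.1)/2 = 2.75 m; q_6 = 0.75 × 0.26 × 2.75 = 0.5363 m³/s
w_7 = (8.6 − 5.7)/2 = 1.45 m; q_7 = 0.34 × 0.07 × 1.45 = 0.03451 m³/s
Q = Σ qᵢ = 1.556 m³/s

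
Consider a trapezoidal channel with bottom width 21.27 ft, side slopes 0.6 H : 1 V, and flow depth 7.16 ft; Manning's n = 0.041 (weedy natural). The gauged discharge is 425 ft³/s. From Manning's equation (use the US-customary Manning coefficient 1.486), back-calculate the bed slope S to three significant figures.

A = (b + z·y)·y = (21.27 + 0.6×7.16)×7.16 = 183.1 ft²
P = b + 2y√(1+z²) = 21.27 + 2×7.16×√(1+0.6²) = 37.97 ft
R = A/P = 183.1/37.97 = 4.821 ft
S = (Q·n / (1.486·A·R^(2/3)))² = (425×0.041 / (1.486×183.1×2.854))² = 0.0005039

0.000504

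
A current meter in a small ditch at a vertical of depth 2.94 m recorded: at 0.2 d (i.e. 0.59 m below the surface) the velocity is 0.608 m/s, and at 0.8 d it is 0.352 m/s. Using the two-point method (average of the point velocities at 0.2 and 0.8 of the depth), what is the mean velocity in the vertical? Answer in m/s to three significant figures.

0.480 m/s

v̄ = (0.608 + 0.352) / 2 = 0.4800 m/s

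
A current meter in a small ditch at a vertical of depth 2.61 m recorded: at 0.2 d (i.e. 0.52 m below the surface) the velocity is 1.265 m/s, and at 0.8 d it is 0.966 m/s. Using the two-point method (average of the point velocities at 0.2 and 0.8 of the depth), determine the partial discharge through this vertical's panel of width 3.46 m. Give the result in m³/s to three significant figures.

v̄ = (1.265 + 0.966) / 2 = 1.116 m/s
q = v̄ × d × w = 1.116 × 2.61 × 3.46 = 10.07 m³/s

10.1 m³/s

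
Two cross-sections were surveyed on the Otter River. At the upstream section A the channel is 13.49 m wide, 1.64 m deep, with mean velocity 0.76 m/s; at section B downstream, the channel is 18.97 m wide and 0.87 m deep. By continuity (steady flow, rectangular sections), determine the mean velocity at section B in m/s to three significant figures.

Q = A₁V₁ = (13.49×1.64) × 0.76 = 16.81 m³/s
A₂ = 18.97 × 0.87 = 16.50 m²
V₂ = Q/A₂ = 16.81/16.50 = 1.019 m/s

1.02 m/s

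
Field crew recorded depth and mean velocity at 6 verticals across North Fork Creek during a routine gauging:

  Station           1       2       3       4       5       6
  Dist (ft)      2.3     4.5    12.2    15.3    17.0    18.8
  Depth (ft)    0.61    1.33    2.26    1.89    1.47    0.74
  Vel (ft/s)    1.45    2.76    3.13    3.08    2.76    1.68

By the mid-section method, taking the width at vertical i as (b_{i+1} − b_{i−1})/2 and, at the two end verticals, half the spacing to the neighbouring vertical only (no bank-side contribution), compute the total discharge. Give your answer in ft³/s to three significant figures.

w_1 = (4.5 − 2.3)/2 = 1.1 ft; q_1 = 1.45 × 0.61 × 1.1 = 0.9730 ft³/s
w_2 = (12.2 − 2.3)/2 = 4.95 ft; q_2 = 2.76 × 1.33 × 4.95 = 18.17 ft³/s
w_3 = (15.3 − 4.5)/2 = 5.4 ft; q_3 = 3.13 × 2.26 × 5.4 = 38.20 ft³/s
w_4 = (17.0 − 12.2)/2 = 2.4 ft; q_4 = 3.08 × 1.89 × 2.4 = 13.97 ft³/s
w_5 = (18.8 − 15.3)/2 = 1.75 ft; q_5 = 2.76 × 1.47 × 1.75 = 7.100 ft³/s
w_6 = (18.8 − 17.0)/2 = 0.9 ft; q_6 = 1.68 × 0.74 × 0.9 = 1.119 ft³/s
Q = Σ qᵢ = 79.53 ft³/s

79.5 ft³/s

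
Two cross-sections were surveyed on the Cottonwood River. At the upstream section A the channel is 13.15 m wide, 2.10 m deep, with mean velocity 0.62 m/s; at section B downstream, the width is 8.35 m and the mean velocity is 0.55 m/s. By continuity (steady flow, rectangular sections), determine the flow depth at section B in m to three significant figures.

Q = A₁V₁ = (13.15×2.10) × 0.62 = 17.12 m³/s
d₂ = Q/(b₂ V₂) = 17.12/(8.35×0.55) = 3.728 m

3.73 m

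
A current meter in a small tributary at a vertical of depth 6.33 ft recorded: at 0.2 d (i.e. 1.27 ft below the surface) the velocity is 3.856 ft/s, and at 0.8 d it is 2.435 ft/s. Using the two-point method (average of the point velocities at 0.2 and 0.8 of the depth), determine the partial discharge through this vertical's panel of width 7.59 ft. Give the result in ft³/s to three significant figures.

v̄ = (3.856 + 2.435) / 2 = 3.146 ft/s
q = v̄ × d × w = 3.146 × 6.33 × 7.59 = 151.1 ft³/s

151 ft³/s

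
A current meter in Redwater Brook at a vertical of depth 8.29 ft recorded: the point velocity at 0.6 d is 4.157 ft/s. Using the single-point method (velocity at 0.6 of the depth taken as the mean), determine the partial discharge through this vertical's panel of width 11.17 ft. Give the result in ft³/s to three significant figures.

385 ft³/s

v̄ = v₀.₆ = 4.157 ft/s
q = v̄ × d × w = 4.157 × 8.29 × 11.17 = 384.9 ft³/s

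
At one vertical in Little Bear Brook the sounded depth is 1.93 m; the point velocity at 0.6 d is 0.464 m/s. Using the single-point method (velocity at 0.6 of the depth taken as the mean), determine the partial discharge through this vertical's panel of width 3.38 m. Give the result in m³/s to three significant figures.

3.03 m³/s

v̄ = v₀.₆ = 0.464 m/s
q = v̄ × d × w = 0.4640 × 1.93 × 3.38 = 3.027 m³/s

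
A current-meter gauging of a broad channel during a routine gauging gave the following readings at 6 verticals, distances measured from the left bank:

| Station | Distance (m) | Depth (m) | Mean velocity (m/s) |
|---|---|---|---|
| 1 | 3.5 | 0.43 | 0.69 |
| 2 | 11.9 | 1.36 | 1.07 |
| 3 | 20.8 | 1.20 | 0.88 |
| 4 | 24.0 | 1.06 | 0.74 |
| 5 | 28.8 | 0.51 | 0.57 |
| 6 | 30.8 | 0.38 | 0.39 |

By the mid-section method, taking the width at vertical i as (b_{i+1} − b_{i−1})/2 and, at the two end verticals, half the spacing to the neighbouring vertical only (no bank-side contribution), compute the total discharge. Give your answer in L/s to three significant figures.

w_1 = (11.9 − 3.5)/2 = 4.2 m; q_1 = 0.69 × 0.43 × 4.2 = 1.246 m³/s
w_2 = (20.8 − 3.5)/2 = 8.65 m; q_2 = 1.07 × 1.36 × 8.65 = 12.59 m³/s
w_3 = (24.0 − 11.9)/2 = 6.05 m; q_3 = 0.88 × 1.20 × 6.05 = 6.389 m³/s
w_4 = (28.8 − 20.8)/2 = 4 m; q_4 = 0.74 × 1.06 × 4 = 3.138 m³/s
w_5 = (30.8 − 24.0)/2 = 3.4 m; q_5 = 0.57 × 0.51 × 3.4 = 0.9884 m³/s
w_6 = (30.8 − 28.8)/2 = 1 m; q_6 = 0.39 × 0.38 × 1 = 0.1482 m³/s
Q = Σ qᵢ = 24.50 m³/s
= 24.50 × 1000 = 24500 L/s

24500 L/s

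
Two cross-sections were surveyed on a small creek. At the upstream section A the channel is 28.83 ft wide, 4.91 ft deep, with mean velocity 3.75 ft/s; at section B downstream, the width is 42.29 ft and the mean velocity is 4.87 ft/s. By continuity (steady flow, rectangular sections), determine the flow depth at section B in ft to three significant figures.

Q = A₁V₁ = (28.83×4.91) × 3.75 = 530.8 ft³/s
d₂ = Q/(b₂ V₂) = 530.8/(42.29×4.87) = 2.577 ft

2.58 ft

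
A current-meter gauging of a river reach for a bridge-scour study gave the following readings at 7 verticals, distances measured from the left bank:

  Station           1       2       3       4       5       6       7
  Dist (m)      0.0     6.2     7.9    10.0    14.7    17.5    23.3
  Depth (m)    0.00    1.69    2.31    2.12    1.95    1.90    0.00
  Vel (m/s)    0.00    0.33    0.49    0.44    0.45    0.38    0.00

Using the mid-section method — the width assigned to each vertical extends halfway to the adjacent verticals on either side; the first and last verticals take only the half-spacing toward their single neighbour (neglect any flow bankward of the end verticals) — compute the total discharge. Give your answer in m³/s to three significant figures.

w_2 = (7.9 − 0.0)/2 = 3.95 m; q_2 = 0.33 × 1.69 × 3.95 = 2.203 m³/s
w_3 = (10.0 − 6.2)/2 = 1.9 m; q_3 = 0.49 × 2.31 × 1.9 = 2.151 m³/s
w_4 = (14.7 − 7.9)/2 = 3.4 m; q_4 = 0.44 × 2.12 × 3.4 = 3.172 m³/s
w_5 = (17.5 − 10.0)/2 = 3.75 m; q_5 = 0.45 × 1.95 × 3.75 = 3.291 m³/s
w_6 = (23.3 − 14.7)/2 = 4.3 m; q_6 = 0.38 × 1.90 × 4.3 = 3.105 m³/s
Stations 1, 7 contribute zero (depth or velocity is 0).
Q = Σ qᵢ = 13.92 m³/s

13.9 m³/s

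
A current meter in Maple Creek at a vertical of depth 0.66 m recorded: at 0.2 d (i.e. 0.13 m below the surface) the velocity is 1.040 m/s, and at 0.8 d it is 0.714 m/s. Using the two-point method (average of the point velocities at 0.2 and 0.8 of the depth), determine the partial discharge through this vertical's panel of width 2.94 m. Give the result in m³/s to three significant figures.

v̄ = (1.040 + 0.714) / 2 = 0.8770 m/s
q = v̄ × d × w = 0.8770 × 0.66 × 2.94 = 1.702 m³/s

1.70 m³/s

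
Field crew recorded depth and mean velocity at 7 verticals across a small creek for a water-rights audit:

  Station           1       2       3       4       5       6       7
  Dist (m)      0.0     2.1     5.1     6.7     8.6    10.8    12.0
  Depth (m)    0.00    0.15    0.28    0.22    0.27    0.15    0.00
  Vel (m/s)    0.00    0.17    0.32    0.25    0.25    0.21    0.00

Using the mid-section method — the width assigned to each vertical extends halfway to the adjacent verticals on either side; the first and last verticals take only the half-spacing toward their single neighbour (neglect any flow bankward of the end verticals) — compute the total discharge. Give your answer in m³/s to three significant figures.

w_2 = (5.1 − 0.0)/2 = 2.55 m; q_2 = 0.17 × 0.15 × 2.55 = 0.06503 m³/s
w_3 = (6.7 − 2.1)/2 = 2.3 m; q_3 = 0.32 × 0.28 × 2.3 = 0.2061 m³/s
w_4 = (8.6 − 5.1)/2 = 1.75 m; q_4 = 0.25 × 0.22 × 1.75 = 0.09625 m³/s
w_5 = (10.8 − 6.7)/2 = 2.05 m; q_5 = 0.25 × 0.27 × 2.05 = 0.1384 m³/s
w_6 = (12.0 − 8.6)/2 = 1.7 m; q_6 = 0.21 × 0.15 × 1.7 = 0.05355 m³/s
Stations 1, 7 contribute zero (depth or velocity is 0).
Q = Σ qᵢ = 0.5593 m³/s

0.559 m³/s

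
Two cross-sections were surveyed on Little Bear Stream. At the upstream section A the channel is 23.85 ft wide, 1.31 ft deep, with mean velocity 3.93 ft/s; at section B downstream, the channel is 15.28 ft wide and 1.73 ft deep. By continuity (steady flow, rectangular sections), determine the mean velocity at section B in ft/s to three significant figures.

Q = A₁V₁ = (23.85×1.31) × 3.93 = 122.8 ft³/s
A₂ = 15.28 × 1.73 = 26.43 ft²
V₂ = Q/A₂ = 122.8/26.43 = 4.645 ft/s

4.64 ft/s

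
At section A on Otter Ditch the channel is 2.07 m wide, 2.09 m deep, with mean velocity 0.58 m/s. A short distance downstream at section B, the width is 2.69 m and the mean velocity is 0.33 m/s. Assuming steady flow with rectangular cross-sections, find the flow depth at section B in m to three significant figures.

Q = A₁V₁ = (2.07×2.09) × 0.58 = 2.509 m³/s
d₂ = Q/(b₂ V₂) = 2.509/(2.69×0.33) = 2.827 m

2.83 m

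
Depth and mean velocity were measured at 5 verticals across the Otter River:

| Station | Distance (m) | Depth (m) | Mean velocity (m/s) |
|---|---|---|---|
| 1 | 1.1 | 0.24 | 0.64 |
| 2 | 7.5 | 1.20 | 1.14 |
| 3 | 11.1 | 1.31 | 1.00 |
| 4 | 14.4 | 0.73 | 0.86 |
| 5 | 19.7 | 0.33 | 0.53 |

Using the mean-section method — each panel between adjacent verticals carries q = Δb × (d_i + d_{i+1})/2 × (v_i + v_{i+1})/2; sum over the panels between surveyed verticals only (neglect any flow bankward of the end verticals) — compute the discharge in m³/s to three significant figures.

14.0 m³/s

Panel 1-2: Δb = 6.4 m, d̄ = (0.24+1.20)/2 = 0.72, v̄ = (0.64+1.14)/2 = 0.89 → q = 6.4×0.72×0.89 = 4.101 m³/s
Panel 2-3: Δb = 3.6 m, d̄ = (1.20+1.31)/2 = 1.255, v̄ = (1.14+1.00)/2 = 1.07 → q = 3.6×1.255×1.07 = 4.834 m³/s
Panel 3-4: Δb = 3.3 m, d̄ = (1.31+0.73)/2 = 1.02, v̄ = (1.00+0.86)/2 = 0.93 → q = 3.3×1.02×0.93 = 3.130 m³/s
Panel 4-5: Δb = 5.3 m, d̄ = (0.73+0.33)/2 = 0.53, v̄ = (0.86+0.53)/2 = 0.695 → q = 5.3×0.53×0.695 = 1.952 m³/s
Q = Σ q = 14.02 m³/s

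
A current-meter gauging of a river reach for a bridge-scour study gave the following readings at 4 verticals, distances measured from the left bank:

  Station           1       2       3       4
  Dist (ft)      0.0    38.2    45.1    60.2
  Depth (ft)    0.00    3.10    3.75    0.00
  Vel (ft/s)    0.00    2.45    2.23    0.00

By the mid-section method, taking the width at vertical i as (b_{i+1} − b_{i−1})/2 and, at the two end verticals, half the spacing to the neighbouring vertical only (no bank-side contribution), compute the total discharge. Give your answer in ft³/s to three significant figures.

w_2 = (45.1 − 0.0)/2 = 22.55 ft; q_2 = 2.45 × 3.10 × 22.55 = 171.3 ft³/s
w_3 = (60.2 − 38.2)/2 = 11 ft; q_3 = 2.23 × 3.75 × 11 = 91.99 ft³/s
Stations 1, 4 contribute zero (depth or velocity is 0).
Q = Σ qᵢ = 263.3 ft³/s

263 ft³/s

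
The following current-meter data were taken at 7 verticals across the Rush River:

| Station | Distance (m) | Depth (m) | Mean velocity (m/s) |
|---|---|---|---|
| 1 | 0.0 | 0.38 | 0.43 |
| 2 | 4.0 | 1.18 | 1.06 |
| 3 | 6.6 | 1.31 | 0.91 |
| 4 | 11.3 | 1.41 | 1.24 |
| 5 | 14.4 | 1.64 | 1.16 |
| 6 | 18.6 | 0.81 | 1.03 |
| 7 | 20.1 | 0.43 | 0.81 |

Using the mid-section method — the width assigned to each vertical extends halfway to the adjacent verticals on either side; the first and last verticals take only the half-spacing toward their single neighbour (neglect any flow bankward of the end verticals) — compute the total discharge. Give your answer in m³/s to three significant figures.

25.2 m³/s

w_1 = (4.0 − 0.0)/2 = 2 m; q_1 = 0.43 × 0.38 × 2 = 0.3268 m³/s
w_2 = (6.6 − 0.0)/2 = 3.3 m; q_2 = 1.06 × 1.18 × 3.3 = 4.128 m³/s
w_3 = (11.3 − 4.0)/2 = 3.65 m; q_3 = 0.91 × 1.31 × 3.65 = 4.351 m³/s
w_4 = (14.4 − 6.6)/2 = 3.9 m; q_4 = 1.24 × 1.41 × 3.9 = 6.819 m³/s
w_5 = (18.6 − 11.3)/2 = 3.65 m; q_5 = 1.16 × 1.64 × 3.65 = 6.944 m³/s
w_6 = (20.1 − 14.4)/2 = 2.85 m; q_6 = 1.03 × 0.81 × 2.85 = 2.378 m³/s
w_7 = (20.1 − 18.6)/2 = 0.75 m; q_7 = 0.81 × 0.43 × 0.75 = 0.2612 m³/s
Q = Σ qᵢ = 25.21 m³/s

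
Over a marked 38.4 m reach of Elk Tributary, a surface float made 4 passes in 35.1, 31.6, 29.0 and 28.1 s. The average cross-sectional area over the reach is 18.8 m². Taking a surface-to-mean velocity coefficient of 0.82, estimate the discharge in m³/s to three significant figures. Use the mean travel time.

t̄ = (35.1 + 31.6 + 29.0 + 28.1) / 4 = 30.95 s
v_surface = L / t̄ = 38.4 / 30.95 = 1.241 m/s
v_mean = 0.82 × 1.241 = 1.017 m/s
Q = A × v_mean = 18.8 × 1.017 = 19.13 m³/s

19.1 m³/s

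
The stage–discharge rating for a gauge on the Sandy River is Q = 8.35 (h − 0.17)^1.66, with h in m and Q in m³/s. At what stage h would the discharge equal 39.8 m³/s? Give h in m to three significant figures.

h − h₀ = (Q/C)^(1/b) = (39.8/8.35)^(1/1.66) = 2.562 m
h = 0.17 + 2.562 = 2.732 m

2.73 m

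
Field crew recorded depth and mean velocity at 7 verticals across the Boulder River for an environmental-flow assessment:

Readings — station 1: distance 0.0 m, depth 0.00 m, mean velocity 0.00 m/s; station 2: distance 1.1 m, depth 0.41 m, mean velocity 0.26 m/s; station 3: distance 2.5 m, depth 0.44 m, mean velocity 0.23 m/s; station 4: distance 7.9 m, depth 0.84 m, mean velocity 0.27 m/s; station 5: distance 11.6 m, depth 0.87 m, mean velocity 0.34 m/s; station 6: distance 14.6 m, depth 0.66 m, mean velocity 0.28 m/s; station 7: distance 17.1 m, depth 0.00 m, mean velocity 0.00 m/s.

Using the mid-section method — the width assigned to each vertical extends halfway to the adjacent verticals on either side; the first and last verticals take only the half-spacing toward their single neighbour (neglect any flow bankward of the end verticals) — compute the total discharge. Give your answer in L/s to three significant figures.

3010 L/s

w_2 = (2.5 − 0.0)/2 = 1.25 m; q_2 = 0.26 × 0.41 × 1.25 = 0.1333 m³/s
w_3 = (7.9 − 1.1)/2 = 3.4 m; q_3 = 0.23 × 0.44 × 3.4 = 0.3441 m³/s
w_4 = (11.6 − 2.5)/2 = 4.55 m; q_4 = 0.27 × 0.84 × 4.55 = 1.032 m³/s
w_5 = (14.6 − 7.9)/2 = 3.35 m; q_5 = 0.34 × 0.87 × 3.35 = 0.9909 m³/s
w_6 = (17.1 − 11.6)/2 = 2.75 m; q_6 = 0.28 × 0.66 × 2.75 = 0.5082 m³/s
Stations 1, 7 contribute zero (depth or velocity is 0).
Q = Σ qᵢ = 3.008 m³/s
= 3.008 × 1000 = 3008 L/s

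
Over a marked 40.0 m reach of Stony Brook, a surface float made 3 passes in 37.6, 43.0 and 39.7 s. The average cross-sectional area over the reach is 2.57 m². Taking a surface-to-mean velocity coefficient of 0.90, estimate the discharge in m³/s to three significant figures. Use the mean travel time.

t̄ = (37.6 + 43.0 + 39.7) / 3 = 40.1 s
v_surface = L / t̄ = 40.0 / 40.1 = 0.9975 m/s
v_mean = 0.90 × 0.9975 = 0.8978 m/s
Q = A × v_mean = 2.57 × 0.8978 = 2.307 m³/s

2.31 m³/s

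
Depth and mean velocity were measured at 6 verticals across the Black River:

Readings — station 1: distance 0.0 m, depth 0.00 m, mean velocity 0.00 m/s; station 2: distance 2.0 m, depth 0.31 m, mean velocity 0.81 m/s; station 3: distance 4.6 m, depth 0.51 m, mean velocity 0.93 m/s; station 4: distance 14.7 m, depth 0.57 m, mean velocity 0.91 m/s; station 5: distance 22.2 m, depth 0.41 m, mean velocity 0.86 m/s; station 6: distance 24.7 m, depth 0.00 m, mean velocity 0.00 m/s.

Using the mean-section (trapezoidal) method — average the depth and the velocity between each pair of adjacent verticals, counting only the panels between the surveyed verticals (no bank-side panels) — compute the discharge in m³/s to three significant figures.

Panel 1-2: Δb = 2 m, d̄ = (0.00+0.31)/2 = 0.155, v̄ = (0.00+0.81)/2 = 0.405 → q = 2×0.155×0.405 = 0.1256 m³/s
Panel 2-3: Δb = 2.6 m, d̄ = (0.31+0.51)/2 = 0.41, v̄ = (0.81+0.93)/2 = 0.87 → q = 2.6×0.41×0.87 = 0.9274 m³/s
Panel 3-4: Δb = 10.1 m, d̄ = (0.51+0.57)/2 = 0.54, v̄ = (0.93+0.91)/2 = 0.92 → q = 10.1×0.54×0.92 = 5.018 m³/s
Panel 4-5: Δb = 7.5 m, d̄ = (0.57+0.41)/2 = 0.49, v̄ = (0.91+0.86)/2 = 0.885 → q = 7.5×0.49×0.885 = 3.252 m³/s
Panel 5-6: Δb = 2.5 m, d̄ = (0.41+0.00)/2 = 0.205, v̄ = (0.86+0.00)/2 = 0.43 → q = 2.5×0.205×0.43 = 0.2204 m³/s
Q = Σ q = 9.543 m³/s

9.54 m³/s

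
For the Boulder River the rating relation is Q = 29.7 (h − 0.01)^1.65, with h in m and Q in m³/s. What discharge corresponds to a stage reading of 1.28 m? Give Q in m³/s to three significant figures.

44.1 m³/s

Q = 29.7 × (1.28 − 0.01)^1.65 = 29.7 × 1.27^1.65 = 44.06 m³/s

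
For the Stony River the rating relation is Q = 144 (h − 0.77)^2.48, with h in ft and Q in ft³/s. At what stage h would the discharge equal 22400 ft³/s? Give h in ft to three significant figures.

h − h₀ = (Q/C)^(1/b) = (22400/144)^(1/2.48) = 7.653 ft
h = 0.77 + 7.653 = 8.423 ft

8.42 ft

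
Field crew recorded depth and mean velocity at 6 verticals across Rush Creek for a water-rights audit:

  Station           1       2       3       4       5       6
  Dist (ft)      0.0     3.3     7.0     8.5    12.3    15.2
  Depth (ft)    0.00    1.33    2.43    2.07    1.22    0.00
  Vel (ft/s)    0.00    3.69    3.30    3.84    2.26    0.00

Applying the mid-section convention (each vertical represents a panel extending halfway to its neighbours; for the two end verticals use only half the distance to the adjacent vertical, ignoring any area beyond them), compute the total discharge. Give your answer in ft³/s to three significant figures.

w_2 = (7.0 − 0.0)/2 = 3.5 ft; q_2 = 3.69 × 1.33 × 3.5 = 17.18 ft³/s
w_3 = (8.5 − 3.3)/2 = 2.6 ft; q_3 = 3.30 × 2.43 × 2.6 = 20.85 ft³/s
w_4 = (12.3 − 7.0)/2 = 2.65 ft; q_4 = 3.84 × 2.07 × 2.65 = 21.06 ft³/s
w_5 = (15.2 − 8.5)/2 = 3.35 ft; q_5 = 2.26 × 1.22 × 3.35 = 9.237 ft³/s
Stations 1, 6 contribute zero (depth or velocity is 0).
Q = Σ qᵢ = 68.33 ft³/s

68.3 ft³/s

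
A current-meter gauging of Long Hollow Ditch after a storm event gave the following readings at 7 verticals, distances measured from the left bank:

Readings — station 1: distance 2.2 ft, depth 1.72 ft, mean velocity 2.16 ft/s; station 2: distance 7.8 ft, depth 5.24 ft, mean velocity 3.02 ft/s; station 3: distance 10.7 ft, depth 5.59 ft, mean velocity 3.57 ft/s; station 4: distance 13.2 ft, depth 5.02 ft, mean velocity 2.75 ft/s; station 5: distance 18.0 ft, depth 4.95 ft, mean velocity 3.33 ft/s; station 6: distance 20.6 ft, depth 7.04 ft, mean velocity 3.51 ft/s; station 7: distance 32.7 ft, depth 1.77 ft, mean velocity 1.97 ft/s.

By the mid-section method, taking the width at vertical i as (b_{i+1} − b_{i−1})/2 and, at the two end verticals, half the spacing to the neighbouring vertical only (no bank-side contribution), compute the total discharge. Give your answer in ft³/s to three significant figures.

w_1 = (7.8 − 2.2)/2 = 2.8 ft; q_1 = 2.16 × 1.72 × 2.8 = 10.40 ft³/s
w_2 = (10.7 − 2.2)/2 = 4.25 ft; q_2 = 3.02 × 5.24 × 4.25 = 67.26 ft³/s
w_3 = (13.2 − 7.8)/2 = 2.7 ft; q_3 = 3.57 × 5.59 × 2.7 = 53.88 ft³/s
w_4 = (18.0 − 10.7)/2 = 3.65 ft; q_4 = 2.75 × 5.02 × 3.65 = 50.39 ft³/s
w_5 = (20.6 − 13.2)/2 = 3.7 ft; q_5 = 3.33 × 4.95 × 3.7 = 60.99 ft³/s
w_6 = (32.7 − 18.0)/2 = 7.35 ft; q_6 = 3.51 × 7.04 × 7.35 = 181.6 ft³/s
w_7 = (32.7 − 20.6)/2 = 6.05 ft; q_7 = 1.97 × 1.77 × 6.05 = 21.10 ft³/s
Q = Σ qᵢ = 445.6 ft³/s

446 ft³/s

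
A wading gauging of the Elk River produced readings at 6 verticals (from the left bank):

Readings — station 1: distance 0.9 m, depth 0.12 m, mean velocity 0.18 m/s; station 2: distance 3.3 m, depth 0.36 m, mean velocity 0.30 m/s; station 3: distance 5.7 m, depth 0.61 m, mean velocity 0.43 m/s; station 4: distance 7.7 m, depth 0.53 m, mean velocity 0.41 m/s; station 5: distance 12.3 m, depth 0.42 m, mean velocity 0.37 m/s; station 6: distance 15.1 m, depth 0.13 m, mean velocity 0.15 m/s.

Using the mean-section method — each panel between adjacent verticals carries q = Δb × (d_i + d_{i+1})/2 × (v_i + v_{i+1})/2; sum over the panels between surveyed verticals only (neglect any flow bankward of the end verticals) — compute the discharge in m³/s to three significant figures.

2.09 m³/s

Panel 1-2: Δb = 2.4 m, d̄ = (0.12+0.36)/2 = 0.24, v̄ = (0.18+0.30)/2 = 0.24 → q = 2.4×0.24×0.24 = 0.1382 m³/s
Panel 2-3: Δb = 2.4 m, d̄ = (0.36+0.61)/2 = 0.485, v̄ = (0.30+0.43)/2 = 0.365 → q = 2.4×0.485×0.365 = 0.4249 m³/s
Panel 3-4: Δb = 2 m, d̄ = (0.61+0.53)/2 = 0.57, v̄ = (0.43+0.41)/2 = 0.42 → q = 2×0.57×0.42 = 0.4788 m³/s
Panel 4-5: Δb = 4.6 m, d̄ = (0.53+0.42)/2 = 0.475, v̄ = (0.41+0.37)/2 = 0.39 → q = 4.6×0.475×0.39 = 0.8522 m³/s
Panel 5-6: Δb = 2.8 m, d̄ = (0.42+0.13)/2 = 0.275, v̄ = (0.37+0.15)/2 = 0.26 → q = 2.8×0.275×0.26 = 0.2002 m³/s
Q = Σ q = 2.094 m³/s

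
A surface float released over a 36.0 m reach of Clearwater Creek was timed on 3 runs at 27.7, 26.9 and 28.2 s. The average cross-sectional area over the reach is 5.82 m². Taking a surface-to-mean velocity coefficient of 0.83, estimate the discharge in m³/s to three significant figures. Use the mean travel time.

t̄ = (27.7 + 26.9 + 28.2) / 3 = 27.6 s
v_surface = L / t̄ = 36.0 / 27.6 = 1.304 m/s
v_mean = 0.83 × 1.304 = 1.083 m/s
Q = A × v_mean = 5.82 × 1.083 = 6.301 m³/s

6.30 m³/s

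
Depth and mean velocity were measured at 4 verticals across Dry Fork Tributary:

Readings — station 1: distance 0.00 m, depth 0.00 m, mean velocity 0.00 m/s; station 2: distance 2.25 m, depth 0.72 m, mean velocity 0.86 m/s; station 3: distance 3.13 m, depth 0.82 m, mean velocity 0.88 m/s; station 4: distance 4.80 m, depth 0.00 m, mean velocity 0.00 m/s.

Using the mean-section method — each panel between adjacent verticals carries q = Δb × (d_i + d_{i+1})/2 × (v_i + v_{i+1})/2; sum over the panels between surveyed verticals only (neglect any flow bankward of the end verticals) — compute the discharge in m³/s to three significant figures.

1.24 m³/s

Panel 1-2: Δb = 2.25 m, d̄ = (0.00+0.72)/2 = 0.36, v̄ = (0.00+0.86)/2 = 0.43 → q = 2.25×0.36×0.43 = 0.3483 m³/s
Panel 2-3: Δb = 0.88 m, d̄ = (0.72+0.82)/2 = 0.77, v̄ = (0.86+0.88)/2 = 0.87 → q = 0.88×0.77×0.87 = 0.5895 m³/s
Panel 3-4: Δb = 1.67 m, d̄ = (0.82+0.00)/2 = 0.41, v̄ = (0.88+0.00)/2 = 0.44 → q = 1.67×0.41×0.44 = 0.3013 m³/s
Q = Σ q = 1.239 m³/s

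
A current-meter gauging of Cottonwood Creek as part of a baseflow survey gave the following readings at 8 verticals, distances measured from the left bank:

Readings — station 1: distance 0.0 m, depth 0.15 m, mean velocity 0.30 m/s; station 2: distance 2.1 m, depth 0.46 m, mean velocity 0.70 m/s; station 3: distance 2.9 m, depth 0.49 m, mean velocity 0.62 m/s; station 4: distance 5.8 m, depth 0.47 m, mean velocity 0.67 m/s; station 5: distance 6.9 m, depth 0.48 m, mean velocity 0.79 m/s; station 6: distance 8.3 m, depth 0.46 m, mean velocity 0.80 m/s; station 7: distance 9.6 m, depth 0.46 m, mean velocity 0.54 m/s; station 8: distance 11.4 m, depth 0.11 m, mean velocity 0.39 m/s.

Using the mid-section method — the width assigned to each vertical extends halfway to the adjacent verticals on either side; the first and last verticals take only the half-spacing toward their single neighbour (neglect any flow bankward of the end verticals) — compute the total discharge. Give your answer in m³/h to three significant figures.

w_1 = (2.1 − 0.0)/2 = 1.05 m; q_1 = 0.30 × 0.15 × 1.05 = 0.04725 m³/s
w_2 = (2.9 − 0.0)/2 = 1.45 m; q_2 = 0.70 × 0.46 × 1.45 = 0.4669 m³/s
w_3 = (5.8 − 2.1)/2 = 1.85 m; q_3 = 0.62 × 0.49 × 1.85 = 0.5620 m³/s
w_4 = (6.9 − 2.9)/2 = 2 m; q_4 = 0.67 × 0.47 × 2 = 0.6298 m³/s
w_5 = (8.3 − 5.8)/2 = 1.25 m; q_5 = 0.79 × 0.48 × 1.25 = 0.4740 m³/s
w_6 = (9.6 − 6.9)/2 = 1.35 m; q_6 = 0.80 × 0.46 × 1.35 = 0.4968 m³/s
w_7 = (11.4 − 8.3)/2 = 1.55 m; q_7 = 0.54 × 0.46 × 1.55 = 0.3850 m³/s
w_8 = (11.4 − 9.6)/2 = 0.9 m; q_8 = 0.39 × 0.11 × 0.9 = 0.03861 m³/s
Q = Σ qᵢ = 3.100 m³/s
= 3.100 × 3600 = 11160 m³/h

11200 m³/h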